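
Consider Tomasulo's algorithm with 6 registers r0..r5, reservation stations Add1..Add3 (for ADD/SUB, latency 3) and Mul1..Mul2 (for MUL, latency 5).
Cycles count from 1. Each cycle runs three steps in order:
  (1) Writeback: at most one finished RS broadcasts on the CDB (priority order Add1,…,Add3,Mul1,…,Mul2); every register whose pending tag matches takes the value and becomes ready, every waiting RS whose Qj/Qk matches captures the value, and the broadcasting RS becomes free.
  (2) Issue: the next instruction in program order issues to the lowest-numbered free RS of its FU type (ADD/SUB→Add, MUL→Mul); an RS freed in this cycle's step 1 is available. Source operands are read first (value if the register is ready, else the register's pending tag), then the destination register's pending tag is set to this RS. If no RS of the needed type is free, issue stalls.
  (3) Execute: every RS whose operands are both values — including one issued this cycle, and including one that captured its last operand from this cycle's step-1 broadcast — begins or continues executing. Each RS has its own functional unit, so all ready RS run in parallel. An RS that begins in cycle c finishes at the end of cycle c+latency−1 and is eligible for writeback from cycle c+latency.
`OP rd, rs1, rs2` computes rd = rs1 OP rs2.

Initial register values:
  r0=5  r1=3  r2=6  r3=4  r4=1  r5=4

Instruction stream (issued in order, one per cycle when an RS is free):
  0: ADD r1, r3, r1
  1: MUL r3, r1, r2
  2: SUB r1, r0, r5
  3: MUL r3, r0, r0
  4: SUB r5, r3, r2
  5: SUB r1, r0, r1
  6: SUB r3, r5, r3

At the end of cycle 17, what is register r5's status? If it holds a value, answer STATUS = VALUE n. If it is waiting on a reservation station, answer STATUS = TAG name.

c1: issue ADD r1<-Add1 | r0:5,r1:Add1,r2:6,r3:4,r4:1,r5:4
c2: issue MUL r3<-Mul1 | r0:5,r1:Add1,r2:6,r3:Mul1,r4:1,r5:4
c3: issue SUB r1<-Add2 | r0:5,r1:Add2,r2:6,r3:Mul1,r4:1,r5:4
c4: CDB Add1=7; issue MUL r3<-Mul2 | r0:5,r1:Add2,r2:6,r3:Mul2,r4:1,r5:4
c5: issue SUB r5<-Add1 | r0:5,r1:Add2,r2:6,r3:Mul2,r4:1,r5:Add1
c6: CDB Add2=1; issue SUB r1<-Add2 | r0:5,r1:Add2,r2:6,r3:Mul2,r4:1,r5:Add1
c7: issue SUB r3<-Add3 | r0:5,r1:Add2,r2:6,r3:Add3,r4:1,r5:Add1
c8: - | r0:5,r1:Add2,r2:6,r3:Add3,r4:1,r5:Add1
c9: CDB Add2=4 | r0:5,r1:4,r2:6,r3:Add3,r4:1,r5:Add1
c10: CDB Mul1=42 | r0:5,r1:4,r2:6,r3:Add3,r4:1,r5:Add1
c11: CDB Mul2=25 | r0:5,r1:4,r2:6,r3:Add3,r4:1,r5:Add1
c12: - | r0:5,r1:4,r2:6,r3:Add3,r4:1,r5:Add1
c13: - | r0:5,r1:4,r2:6,r3:Add3,r4:1,r5:Add1
c14: CDB Add1=19 | r0:5,r1:4,r2:6,r3:Add3,r4:1,r5:19
c15: - | r0:5,r1:4,r2:6,r3:Add3,r4:1,r5:19
c16: - | r0:5,r1:4,r2:6,r3:Add3,r4:1,r5:19
c17: CDB Add3=-6 | r0:5,r1:4,r2:6,r3:-6,r4:1,r5:19

STATUS = VALUE 19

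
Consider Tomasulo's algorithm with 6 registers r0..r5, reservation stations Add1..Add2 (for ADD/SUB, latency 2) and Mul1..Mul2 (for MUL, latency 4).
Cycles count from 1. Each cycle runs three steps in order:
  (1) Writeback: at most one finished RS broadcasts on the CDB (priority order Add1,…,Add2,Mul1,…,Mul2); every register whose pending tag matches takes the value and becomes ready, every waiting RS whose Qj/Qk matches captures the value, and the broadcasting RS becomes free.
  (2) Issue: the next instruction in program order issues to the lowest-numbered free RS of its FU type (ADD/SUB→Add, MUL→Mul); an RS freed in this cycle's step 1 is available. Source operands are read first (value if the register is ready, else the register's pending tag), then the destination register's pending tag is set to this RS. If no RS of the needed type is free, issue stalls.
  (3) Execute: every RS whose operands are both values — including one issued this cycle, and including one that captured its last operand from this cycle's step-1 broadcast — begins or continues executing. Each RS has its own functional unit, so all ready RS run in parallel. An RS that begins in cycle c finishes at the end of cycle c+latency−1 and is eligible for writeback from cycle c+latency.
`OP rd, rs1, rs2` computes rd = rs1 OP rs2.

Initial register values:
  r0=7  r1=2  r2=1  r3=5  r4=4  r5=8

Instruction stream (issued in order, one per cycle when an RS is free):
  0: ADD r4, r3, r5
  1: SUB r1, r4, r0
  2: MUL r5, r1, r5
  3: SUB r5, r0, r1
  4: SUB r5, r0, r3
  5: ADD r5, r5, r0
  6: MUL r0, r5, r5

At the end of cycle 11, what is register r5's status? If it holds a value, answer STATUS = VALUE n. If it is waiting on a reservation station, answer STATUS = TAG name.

cycle 1: issue ADD r4<-Add1 // r0:7,r1:2,r2:1,r3:5,r4:Add1,r5:8
cycle 2: issue SUB r1<-Add2 // r0:7,r1:Add2,r2:1,r3:5,r4:Add1,r5:8
cycle 3: CDB Add1=13; issue MUL r5<-Mul1 // r0:7,r1:Add2,r2:1,r3:5,r4:13,r5:Mul1
cycle 4: issue SUB r5<-Add1 // r0:7,r1:Add2,r2:1,r3:5,r4:13,r5:Add1
cycle 5: CDB Add2=6; issue SUB r5<-Add2 // r0:7,r1:6,r2:1,r3:5,r4:13,r5:Add2
cycle 6: stall // r0:7,r1:6,r2:1,r3:5,r4:13,r5:Add2
cycle 7: CDB Add1=1; issue ADD r5<-Add1 // r0:7,r1:6,r2:1,r3:5,r4:13,r5:Add1
cycle 8: CDB Add2=2; issue MUL r0<-Mul2 // r0:Mul2,r1:6,r2:1,r3:5,r4:13,r5:Add1
cycle 9: CDB Mul1=48 // r0:Mul2,r1:6,r2:1,r3:5,r4:13,r5:Add1
cycle 10: CDB Add1=9 // r0:Mul2,r1:6,r2:1,r3:5,r4:13,r5:9
cycle 11: - // r0:Mul2,r1:6,r2:1,r3:5,r4:13,r5:9

STATUS = VALUE 9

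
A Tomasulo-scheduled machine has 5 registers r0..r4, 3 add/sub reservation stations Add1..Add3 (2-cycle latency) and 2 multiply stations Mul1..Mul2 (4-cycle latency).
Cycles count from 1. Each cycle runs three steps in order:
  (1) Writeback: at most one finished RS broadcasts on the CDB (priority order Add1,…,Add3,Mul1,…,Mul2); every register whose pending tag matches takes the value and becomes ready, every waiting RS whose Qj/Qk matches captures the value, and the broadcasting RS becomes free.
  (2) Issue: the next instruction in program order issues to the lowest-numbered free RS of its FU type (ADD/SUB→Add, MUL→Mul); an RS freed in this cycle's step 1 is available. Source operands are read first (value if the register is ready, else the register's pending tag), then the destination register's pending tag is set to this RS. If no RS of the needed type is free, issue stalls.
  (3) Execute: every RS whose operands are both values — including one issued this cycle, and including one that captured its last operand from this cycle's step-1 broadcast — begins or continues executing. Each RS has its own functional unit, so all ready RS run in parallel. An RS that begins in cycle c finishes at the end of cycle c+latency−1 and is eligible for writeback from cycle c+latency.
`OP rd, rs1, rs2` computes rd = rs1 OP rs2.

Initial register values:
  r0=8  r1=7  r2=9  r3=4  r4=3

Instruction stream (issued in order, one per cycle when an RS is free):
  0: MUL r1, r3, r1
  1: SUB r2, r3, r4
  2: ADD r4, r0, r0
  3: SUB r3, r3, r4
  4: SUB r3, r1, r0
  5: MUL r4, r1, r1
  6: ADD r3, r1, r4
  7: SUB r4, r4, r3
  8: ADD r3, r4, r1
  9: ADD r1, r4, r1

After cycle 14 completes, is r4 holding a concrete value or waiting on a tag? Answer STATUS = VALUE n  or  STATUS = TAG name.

STATUS = VALUE -28

cycle 1: issue MUL r1<-Mul1 // r0:8,r1:Mul1,r2:9,r3:4,r4:3
cycle 2: issue SUB r2<-Add1 // r0:8,r1:Mul1,r2:Add1,r3:4,r4:3
cycle 3: issue ADD r4<-Add2 // r0:8,r1:Mul1,r2:Add1,r3:4,r4:Add2
cycle 4: CDB Add1=1; issue SUB r3<-Add1 // r0:8,r1:Mul1,r2:1,r3:Add1,r4:Add2
cycle 5: CDB Add2=16; issue SUB r3<-Add2 // r0:8,r1:Mul1,r2:1,r3:Add2,r4:16
cycle 6: CDB Mul1=28; issue MUL r4<-Mul1 // r0:8,r1:28,r2:1,r3:Add2,r4:Mul1
cycle 7: CDB Add1=-12; issue ADD r3<-Add1 // r0:8,r1:28,r2:1,r3:Add1,r4:Mul1
cycle 8: CDB Add2=20; issue SUB r4<-Add2 // r0:8,r1:28,r2:1,r3:Add1,r4:Add2
cycle 9: issue ADD r3<-Add3 // r0:8,r1:28,r2:1,r3:Add3,r4:Add2
cycle 10: CDB Mul1=784; stall // r0:8,r1:28,r2:1,r3:Add3,r4:Add2
cycle 11: stall // r0:8,r1:28,r2:1,r3:Add3,r4:Add2
cycle 12: CDB Add1=812; issue ADD r1<-Add1 // r0:8,r1:Add1,r2:1,r3:Add3,r4:Add2
cycle 13: - // r0:8,r1:Add1,r2:1,r3:Add3,r4:Add2
cycle 14: CDB Add2=-28 // r0:8,r1:Add1,r2:1,r3:Add3,r4:-28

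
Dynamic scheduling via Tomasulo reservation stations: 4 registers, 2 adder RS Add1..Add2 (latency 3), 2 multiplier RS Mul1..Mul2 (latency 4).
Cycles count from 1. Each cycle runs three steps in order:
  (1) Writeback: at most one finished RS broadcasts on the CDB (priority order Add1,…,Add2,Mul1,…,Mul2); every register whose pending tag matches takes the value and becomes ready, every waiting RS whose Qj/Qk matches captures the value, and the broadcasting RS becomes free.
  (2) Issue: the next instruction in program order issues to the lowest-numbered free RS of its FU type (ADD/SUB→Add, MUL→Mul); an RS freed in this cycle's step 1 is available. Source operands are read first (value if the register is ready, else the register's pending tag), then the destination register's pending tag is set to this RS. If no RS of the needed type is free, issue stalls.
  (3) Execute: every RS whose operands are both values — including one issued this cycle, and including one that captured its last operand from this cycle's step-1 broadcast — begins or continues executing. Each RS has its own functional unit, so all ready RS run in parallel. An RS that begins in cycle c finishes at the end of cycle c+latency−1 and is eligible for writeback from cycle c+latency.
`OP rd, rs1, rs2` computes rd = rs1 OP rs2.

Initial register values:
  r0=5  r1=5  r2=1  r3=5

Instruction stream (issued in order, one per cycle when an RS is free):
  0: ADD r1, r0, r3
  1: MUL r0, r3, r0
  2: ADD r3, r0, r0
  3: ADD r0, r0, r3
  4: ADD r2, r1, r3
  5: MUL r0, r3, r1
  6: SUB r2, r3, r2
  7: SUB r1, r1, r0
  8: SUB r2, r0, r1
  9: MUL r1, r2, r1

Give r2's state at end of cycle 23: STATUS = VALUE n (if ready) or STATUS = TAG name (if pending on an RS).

cycle 1: issue ADD r1<-Add1 // r0:5,r1:Add1,r2:1,r3:5
cycle 2: issue MUL r0<-Mul1 // r0:Mul1,r1:Add1,r2:1,r3:5
cycle 3: issue ADD r3<-Add2 // r0:Mul1,r1:Add1,r2:1,r3:Add2
cycle 4: CDB Add1=10; issue ADD r0<-Add1 // r0:Add1,r1:10,r2:1,r3:Add2
cycle 5: stall // r0:Add1,r1:10,r2:1,r3:Add2
cycle 6: CDB Mul1=25; stall // r0:Add1,r1:10,r2:1,r3:Add2
cycle 7: stall // r0:Add1,r1:10,r2:1,r3:Add2
cycle 8: stall // r0:Add1,r1:10,r2:1,r3:Add2
cycle 9: CDB Add2=50; issue ADD r2<-Add2 // r0:Add1,r1:10,r2:Add2,r3:50
cycle 10: issue MUL r0<-Mul1 // r0:Mul1,r1:10,r2:Add2,r3:50
cycle 11: stall // r0:Mul1,r1:10,r2:Add2,r3:50
cycle 12: CDB Add1=75; issue SUB r2<-Add1 // r0:Mul1,r1:10,r2:Add1,r3:50
cycle 13: CDB Add2=60; issue SUB r1<-Add2 // r0:Mul1,r1:Add2,r2:Add1,r3:50
cycle 14: CDB Mul1=500; stall // r0:500,r1:Add2,r2:Add1,r3:50
cycle 15: stall // r0:500,r1:Add2,r2:Add1,r3:50
cycle 16: CDB Add1=-10; issue SUB r2<-Add1 // r0:500,r1:Add2,r2:Add1,r3:50
cycle 17: CDB Add2=-490; issue MUL r1<-Mul1 // r0:500,r1:Mul1,r2:Add1,r3:50
cycle 18: - // r0:500,r1:Mul1,r2:Add1,r3:50
cycle 19: - // r0:500,r1:Mul1,r2:Add1,r3:50
cycle 20: CDB Add1=990 // r0:500,r1:Mul1,r2:990,r3:50
cycle 21: - // r0:500,r1:Mul1,r2:990,r3:50
cycle 22: - // r0:500,r1:Mul1,r2:990,r3:50
cycle 23: - // r0:500,r1:Mul1,r2:990,r3:50

STATUS = VALUE 990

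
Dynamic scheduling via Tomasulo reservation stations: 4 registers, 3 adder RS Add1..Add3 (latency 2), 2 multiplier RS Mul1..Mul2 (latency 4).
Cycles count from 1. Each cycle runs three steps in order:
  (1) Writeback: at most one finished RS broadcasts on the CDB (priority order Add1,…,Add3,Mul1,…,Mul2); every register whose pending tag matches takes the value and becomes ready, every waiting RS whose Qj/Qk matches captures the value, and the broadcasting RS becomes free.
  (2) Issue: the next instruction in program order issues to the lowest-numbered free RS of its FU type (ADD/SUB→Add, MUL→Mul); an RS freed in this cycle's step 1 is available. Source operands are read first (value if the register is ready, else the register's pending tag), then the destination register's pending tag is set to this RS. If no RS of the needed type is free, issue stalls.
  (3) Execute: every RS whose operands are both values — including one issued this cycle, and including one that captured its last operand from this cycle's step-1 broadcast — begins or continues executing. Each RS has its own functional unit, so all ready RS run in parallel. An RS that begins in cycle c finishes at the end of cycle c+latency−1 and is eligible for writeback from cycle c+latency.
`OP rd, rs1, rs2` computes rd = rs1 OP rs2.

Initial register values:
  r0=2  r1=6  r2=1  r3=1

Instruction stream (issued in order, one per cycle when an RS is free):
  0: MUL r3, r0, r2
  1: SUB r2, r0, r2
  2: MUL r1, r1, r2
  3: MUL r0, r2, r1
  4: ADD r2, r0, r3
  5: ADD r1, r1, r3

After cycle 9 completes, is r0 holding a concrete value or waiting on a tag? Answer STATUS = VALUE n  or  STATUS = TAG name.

STATUS = TAG Mul1

  c1: issue MUL r3<-Mul1  regs: r0:2,r1:6,r2:1,r3:Mul1
  c2: issue SUB r2<-Add1  regs: r0:2,r1:6,r2:Add1,r3:Mul1
  c3: issue MUL r1<-Mul2  regs: r0:2,r1:Mul2,r2:Add1,r3:Mul1
  c4: CDB Add1=1; stall  regs: r0:2,r1:Mul2,r2:1,r3:Mul1
  c5: CDB Mul1=2; issue MUL r0<-Mul1  regs: r0:Mul1,r1:Mul2,r2:1,r3:2
  c6: issue ADD r2<-Add1  regs: r0:Mul1,r1:Mul2,r2:Add1,r3:2
  c7: issue ADD r1<-Add2  regs: r0:Mul1,r1:Add2,r2:Add1,r3:2
  c8: CDB Mul2=6  regs: r0:Mul1,r1:Add2,r2:Add1,r3:2
  c9: -  regs: r0:Mul1,r1:Add2,r2:Add1,r3:2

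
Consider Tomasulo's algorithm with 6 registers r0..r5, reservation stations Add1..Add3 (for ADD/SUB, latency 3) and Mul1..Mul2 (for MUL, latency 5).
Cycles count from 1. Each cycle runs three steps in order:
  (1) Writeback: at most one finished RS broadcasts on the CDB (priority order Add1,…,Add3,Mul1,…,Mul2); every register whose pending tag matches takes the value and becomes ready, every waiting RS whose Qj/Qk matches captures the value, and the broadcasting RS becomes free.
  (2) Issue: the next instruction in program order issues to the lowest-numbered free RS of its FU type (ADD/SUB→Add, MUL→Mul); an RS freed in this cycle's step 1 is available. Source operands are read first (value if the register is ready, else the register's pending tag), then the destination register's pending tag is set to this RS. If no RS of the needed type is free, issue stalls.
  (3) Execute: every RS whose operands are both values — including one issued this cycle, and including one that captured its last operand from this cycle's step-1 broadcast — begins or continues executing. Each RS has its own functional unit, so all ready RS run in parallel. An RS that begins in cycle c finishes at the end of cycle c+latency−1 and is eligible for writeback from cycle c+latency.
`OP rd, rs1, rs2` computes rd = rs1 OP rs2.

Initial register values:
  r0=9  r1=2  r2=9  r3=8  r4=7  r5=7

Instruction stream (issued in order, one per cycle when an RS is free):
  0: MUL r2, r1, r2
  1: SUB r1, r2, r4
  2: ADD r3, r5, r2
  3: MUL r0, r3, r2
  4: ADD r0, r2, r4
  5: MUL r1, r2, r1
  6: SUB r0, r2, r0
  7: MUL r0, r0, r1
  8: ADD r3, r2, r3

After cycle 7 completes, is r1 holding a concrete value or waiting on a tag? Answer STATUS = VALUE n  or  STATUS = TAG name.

c1: issue MUL r2<-Mul1 | r0:9,r1:2,r2:Mul1,r3:8,r4:7,r5:7
c2: issue SUB r1<-Add1 | r0:9,r1:Add1,r2:Mul1,r3:8,r4:7,r5:7
c3: issue ADD r3<-Add2 | r0:9,r1:Add1,r2:Mul1,r3:Add2,r4:7,r5:7
c4: issue MUL r0<-Mul2 | r0:Mul2,r1:Add1,r2:Mul1,r3:Add2,r4:7,r5:7
c5: issue ADD r0<-Add3 | r0:Add3,r1:Add1,r2:Mul1,r3:Add2,r4:7,r5:7
c6: CDB Mul1=18; issue MUL r1<-Mul1 | r0:Add3,r1:Mul1,r2:18,r3:Add2,r4:7,r5:7
c7: stall | r0:Add3,r1:Mul1,r2:18,r3:Add2,r4:7,r5:7

STATUS = TAG Mul1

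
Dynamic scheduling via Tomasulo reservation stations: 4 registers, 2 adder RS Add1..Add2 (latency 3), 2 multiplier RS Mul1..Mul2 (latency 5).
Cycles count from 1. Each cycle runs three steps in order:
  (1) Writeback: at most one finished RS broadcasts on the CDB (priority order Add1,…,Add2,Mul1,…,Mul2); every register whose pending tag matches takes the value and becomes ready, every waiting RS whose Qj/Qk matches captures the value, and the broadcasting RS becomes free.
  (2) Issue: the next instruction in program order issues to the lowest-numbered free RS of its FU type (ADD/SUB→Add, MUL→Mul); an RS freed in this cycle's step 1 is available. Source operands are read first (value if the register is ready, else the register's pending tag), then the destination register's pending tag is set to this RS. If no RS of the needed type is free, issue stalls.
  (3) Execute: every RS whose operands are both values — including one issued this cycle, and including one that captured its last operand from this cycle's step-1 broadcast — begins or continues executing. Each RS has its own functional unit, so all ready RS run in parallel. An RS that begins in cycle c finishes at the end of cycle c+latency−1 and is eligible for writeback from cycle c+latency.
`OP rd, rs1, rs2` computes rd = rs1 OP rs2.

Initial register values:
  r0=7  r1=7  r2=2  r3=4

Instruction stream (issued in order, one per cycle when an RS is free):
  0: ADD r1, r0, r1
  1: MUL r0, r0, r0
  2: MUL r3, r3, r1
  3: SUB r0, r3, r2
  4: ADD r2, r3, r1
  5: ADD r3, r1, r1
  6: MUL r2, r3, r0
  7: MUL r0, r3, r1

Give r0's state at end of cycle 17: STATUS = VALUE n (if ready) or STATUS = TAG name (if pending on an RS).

STATUS = TAG Mul2

  c1: issue ADD r1<-Add1  regs: r0:7,r1:Add1,r2:2,r3:4
  c2: issue MUL r0<-Mul1  regs: r0:Mul1,r1:Add1,r2:2,r3:4
  c3: issue MUL r3<-Mul2  regs: r0:Mul1,r1:Add1,r2:2,r3:Mul2
  c4: CDB Add1=14; issue SUB r0<-Add1  regs: r0:Add1,r1:14,r2:2,r3:Mul2
  c5: issue ADD r2<-Add2  regs: r0:Add1,r1:14,r2:Add2,r3:Mul2
  c6: stall  regs: r0:Add1,r1:14,r2:Add2,r3:Mul2
  c7: CDB Mul1=49; stall  regs: r0:Add1,r1:14,r2:Add2,r3:Mul2
  c8: stall  regs: r0:Add1,r1:14,r2:Add2,r3:Mul2
  c9: CDB Mul2=56; stall  regs: r0:Add1,r1:14,r2:Add2,r3:56
  c10: stall  regs: r0:Add1,r1:14,r2:Add2,r3:56
  c11: stall  regs: r0:Add1,r1:14,r2:Add2,r3:56
  c12: CDB Add1=54; issue ADD r3<-Add1  regs: r0:54,r1:14,r2:Add2,r3:Add1
  c13: CDB Add2=70; issue MUL r2<-Mul1  regs: r0:54,r1:14,r2:Mul1,r3:Add1
  c14: issue MUL r0<-Mul2  regs: r0:Mul2,r1:14,r2:Mul1,r3:Add1
  c15: CDB Add1=28  regs: r0:Mul2,r1:14,r2:Mul1,r3:28
  c16: -  regs: r0:Mul2,r1:14,r2:Mul1,r3:28
  c17: -  regs: r0:Mul2,r1:14,r2:Mul1,r3:28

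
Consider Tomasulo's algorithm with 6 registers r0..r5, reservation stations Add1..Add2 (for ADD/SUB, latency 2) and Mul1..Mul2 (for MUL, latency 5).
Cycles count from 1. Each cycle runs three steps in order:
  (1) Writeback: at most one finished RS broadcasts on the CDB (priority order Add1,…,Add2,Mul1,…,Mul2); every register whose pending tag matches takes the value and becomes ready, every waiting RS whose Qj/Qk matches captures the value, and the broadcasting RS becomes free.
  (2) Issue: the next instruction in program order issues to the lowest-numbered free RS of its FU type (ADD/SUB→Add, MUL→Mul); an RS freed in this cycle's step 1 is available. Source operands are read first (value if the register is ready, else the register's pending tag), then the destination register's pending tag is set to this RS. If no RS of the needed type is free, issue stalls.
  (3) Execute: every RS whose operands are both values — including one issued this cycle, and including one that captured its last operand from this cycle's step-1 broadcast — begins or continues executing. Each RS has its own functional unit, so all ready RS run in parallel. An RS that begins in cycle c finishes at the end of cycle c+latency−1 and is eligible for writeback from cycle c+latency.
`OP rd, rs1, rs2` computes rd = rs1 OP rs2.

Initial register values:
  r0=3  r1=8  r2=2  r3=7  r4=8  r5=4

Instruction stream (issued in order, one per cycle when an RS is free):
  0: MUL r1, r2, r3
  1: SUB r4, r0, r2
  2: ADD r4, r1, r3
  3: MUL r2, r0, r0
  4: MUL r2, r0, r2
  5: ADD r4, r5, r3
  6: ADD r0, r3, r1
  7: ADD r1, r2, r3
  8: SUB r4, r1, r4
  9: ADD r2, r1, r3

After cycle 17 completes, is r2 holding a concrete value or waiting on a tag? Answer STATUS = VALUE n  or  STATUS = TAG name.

c1: issue MUL r1<-Mul1 | r0:3,r1:Mul1,r2:2,r3:7,r4:8,r5:4
c2: issue SUB r4<-Add1 | r0:3,r1:Mul1,r2:2,r3:7,r4:Add1,r5:4
c3: issue ADD r4<-Add2 | r0:3,r1:Mul1,r2:2,r3:7,r4:Add2,r5:4
c4: CDB Add1=1; issue MUL r2<-Mul2 | r0:3,r1:Mul1,r2:Mul2,r3:7,r4:Add2,r5:4
c5: stall | r0:3,r1:Mul1,r2:Mul2,r3:7,r4:Add2,r5:4
c6: CDB Mul1=14; issue MUL r2<-Mul1 | r0:3,r1:14,r2:Mul1,r3:7,r4:Add2,r5:4
c7: issue ADD r4<-Add1 | r0:3,r1:14,r2:Mul1,r3:7,r4:Add1,r5:4
c8: CDB Add2=21; issue ADD r0<-Add2 | r0:Add2,r1:14,r2:Mul1,r3:7,r4:Add1,r5:4
c9: CDB Add1=11; issue ADD r1<-Add1 | r0:Add2,r1:Add1,r2:Mul1,r3:7,r4:11,r5:4
c10: CDB Add2=21; issue SUB r4<-Add2 | r0:21,r1:Add1,r2:Mul1,r3:7,r4:Add2,r5:4
c11: CDB Mul2=9; stall | r0:21,r1:Add1,r2:Mul1,r3:7,r4:Add2,r5:4
c12: stall | r0:21,r1:Add1,r2:Mul1,r3:7,r4:Add2,r5:4
c13: stall | r0:21,r1:Add1,r2:Mul1,r3:7,r4:Add2,r5:4
c14: stall | r0:21,r1:Add1,r2:Mul1,r3:7,r4:Add2,r5:4
c15: stall | r0:21,r1:Add1,r2:Mul1,r3:7,r4:Add2,r5:4
c16: CDB Mul1=27; stall | r0:21,r1:Add1,r2:27,r3:7,r4:Add2,r5:4
c17: stall | r0:21,r1:Add1,r2:27,r3:7,r4:Add2,r5:4

STATUS = VALUE 27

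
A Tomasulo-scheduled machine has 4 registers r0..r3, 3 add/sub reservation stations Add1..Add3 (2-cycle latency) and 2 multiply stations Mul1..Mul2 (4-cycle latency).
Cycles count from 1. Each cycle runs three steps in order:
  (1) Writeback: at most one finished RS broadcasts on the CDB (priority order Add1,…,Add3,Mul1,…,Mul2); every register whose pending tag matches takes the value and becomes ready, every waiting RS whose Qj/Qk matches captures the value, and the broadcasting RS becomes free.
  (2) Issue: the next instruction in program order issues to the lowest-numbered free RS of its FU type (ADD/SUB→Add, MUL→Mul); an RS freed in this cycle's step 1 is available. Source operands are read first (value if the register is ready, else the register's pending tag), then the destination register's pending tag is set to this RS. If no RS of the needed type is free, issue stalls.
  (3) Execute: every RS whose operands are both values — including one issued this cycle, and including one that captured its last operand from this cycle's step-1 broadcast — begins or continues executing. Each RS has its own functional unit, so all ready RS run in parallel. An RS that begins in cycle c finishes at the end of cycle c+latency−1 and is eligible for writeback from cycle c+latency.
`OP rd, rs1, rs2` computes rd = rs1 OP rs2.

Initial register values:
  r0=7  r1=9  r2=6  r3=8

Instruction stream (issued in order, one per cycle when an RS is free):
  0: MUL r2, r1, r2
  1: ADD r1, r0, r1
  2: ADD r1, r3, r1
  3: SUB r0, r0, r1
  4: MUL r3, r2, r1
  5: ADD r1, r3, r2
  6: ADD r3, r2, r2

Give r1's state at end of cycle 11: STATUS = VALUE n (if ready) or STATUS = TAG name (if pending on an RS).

STATUS = TAG Add2

c1: issue MUL r2<-Mul1 | r0:7,r1:9,r2:Mul1,r3:8
c2: issue ADD r1<-Add1 | r0:7,r1:Add1,r2:Mul1,r3:8
c3: issue ADD r1<-Add2 | r0:7,r1:Add2,r2:Mul1,r3:8
c4: CDB Add1=16; issue SUB r0<-Add1 | r0:Add1,r1:Add2,r2:Mul1,r3:8
c5: CDB Mul1=54; issue MUL r3<-Mul1 | r0:Add1,r1:Add2,r2:54,r3:Mul1
c6: CDB Add2=24; issue ADD r1<-Add2 | r0:Add1,r1:Add2,r2:54,r3:Mul1
c7: issue ADD r3<-Add3 | r0:Add1,r1:Add2,r2:54,r3:Add3
c8: CDB Add1=-17 | r0:-17,r1:Add2,r2:54,r3:Add3
c9: CDB Add3=108 | r0:-17,r1:Add2,r2:54,r3:108
c10: CDB Mul1=1296 | r0:-17,r1:Add2,r2:54,r3:108
c11: - | r0:-17,r1:Add2,r2:54,r3:108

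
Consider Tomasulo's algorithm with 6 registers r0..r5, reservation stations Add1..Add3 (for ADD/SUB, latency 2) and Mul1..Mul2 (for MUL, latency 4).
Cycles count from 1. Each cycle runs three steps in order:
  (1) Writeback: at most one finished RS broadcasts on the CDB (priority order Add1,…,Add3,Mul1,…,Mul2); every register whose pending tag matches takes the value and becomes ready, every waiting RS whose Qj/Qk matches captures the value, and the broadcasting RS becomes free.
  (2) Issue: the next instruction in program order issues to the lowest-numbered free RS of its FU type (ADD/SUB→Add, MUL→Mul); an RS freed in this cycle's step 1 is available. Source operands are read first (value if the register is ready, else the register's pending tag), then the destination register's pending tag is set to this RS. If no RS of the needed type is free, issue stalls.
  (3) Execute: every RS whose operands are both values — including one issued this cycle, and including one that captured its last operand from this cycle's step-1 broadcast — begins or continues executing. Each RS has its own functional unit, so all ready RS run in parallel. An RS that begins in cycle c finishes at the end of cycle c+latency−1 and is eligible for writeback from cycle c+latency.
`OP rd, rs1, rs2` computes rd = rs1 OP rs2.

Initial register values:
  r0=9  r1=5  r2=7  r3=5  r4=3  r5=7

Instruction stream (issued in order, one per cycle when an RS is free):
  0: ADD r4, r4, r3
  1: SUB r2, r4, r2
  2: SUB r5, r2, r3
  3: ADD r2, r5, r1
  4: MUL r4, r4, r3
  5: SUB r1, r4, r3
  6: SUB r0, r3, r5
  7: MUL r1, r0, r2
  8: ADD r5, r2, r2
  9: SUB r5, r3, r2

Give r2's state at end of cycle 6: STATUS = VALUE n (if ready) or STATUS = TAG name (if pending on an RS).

STATUS = TAG Add3

cycle 1: issue ADD r4<-Add1 // r0:9,r1:5,r2:7,r3:5,r4:Add1,r5:7
cycle 2: issue SUB r2<-Add2 // r0:9,r1:5,r2:Add2,r3:5,r4:Add1,r5:7
cycle 3: CDB Add1=8; issue SUB r5<-Add1 // r0:9,r1:5,r2:Add2,r3:5,r4:8,r5:Add1
cycle 4: issue ADD r2<-Add3 // r0:9,r1:5,r2:Add3,r3:5,r4:8,r5:Add1
cycle 5: CDB Add2=1; issue MUL r4<-Mul1 // r0:9,r1:5,r2:Add3,r3:5,r4:Mul1,r5:Add1
cycle 6: issue SUB r1<-Add2 // r0:9,r1:Add2,r2:Add3,r3:5,r4:Mul1,r5:Add1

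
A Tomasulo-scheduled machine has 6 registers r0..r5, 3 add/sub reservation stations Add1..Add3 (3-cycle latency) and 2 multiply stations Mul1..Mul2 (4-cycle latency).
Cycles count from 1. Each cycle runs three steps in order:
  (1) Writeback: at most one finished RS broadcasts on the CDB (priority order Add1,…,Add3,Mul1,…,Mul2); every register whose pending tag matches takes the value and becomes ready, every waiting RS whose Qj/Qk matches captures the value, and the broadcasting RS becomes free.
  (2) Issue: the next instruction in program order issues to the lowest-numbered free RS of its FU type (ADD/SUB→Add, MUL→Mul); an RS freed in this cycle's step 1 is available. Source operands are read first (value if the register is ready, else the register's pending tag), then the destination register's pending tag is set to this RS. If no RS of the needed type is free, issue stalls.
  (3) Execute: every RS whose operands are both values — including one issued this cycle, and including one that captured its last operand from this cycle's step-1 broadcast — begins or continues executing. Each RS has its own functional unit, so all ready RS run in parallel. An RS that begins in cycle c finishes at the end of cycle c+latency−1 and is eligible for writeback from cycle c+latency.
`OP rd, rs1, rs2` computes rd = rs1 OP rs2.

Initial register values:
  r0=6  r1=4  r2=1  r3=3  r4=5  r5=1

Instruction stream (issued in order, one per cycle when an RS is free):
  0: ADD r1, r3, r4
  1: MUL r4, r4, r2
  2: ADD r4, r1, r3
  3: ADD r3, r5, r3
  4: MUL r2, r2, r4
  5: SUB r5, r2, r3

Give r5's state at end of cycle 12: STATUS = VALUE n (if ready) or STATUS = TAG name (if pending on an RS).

  c1: issue ADD r1<-Add1  regs: r0:6,r1:Add1,r2:1,r3:3,r4:5,r5:1
  c2: issue MUL r4<-Mul1  regs: r0:6,r1:Add1,r2:1,r3:3,r4:Mul1,r5:1
  c3: issue ADD r4<-Add2  regs: r0:6,r1:Add1,r2:1,r3:3,r4:Add2,r5:1
  c4: CDB Add1=8; issue ADD r3<-Add1  regs: r0:6,r1:8,r2:1,r3:Add1,r4:Add2,r5:1
  c5: issue MUL r2<-Mul2  regs: r0:6,r1:8,r2:Mul2,r3:Add1,r4:Add2,r5:1
  c6: CDB Mul1=5; issue SUB r5<-Add3  regs: r0:6,r1:8,r2:Mul2,r3:Add1,r4:Add2,r5:Add3
  c7: CDB Add1=4  regs: r0:6,r1:8,r2:Mul2,r3:4,r4:Add2,r5:Add3
  c8: CDB Add2=11  regs: r0:6,r1:8,r2:Mul2,r3:4,r4:11,r5:Add3
  c9: -  regs: r0:6,r1:8,r2:Mul2,r3:4,r4:11,r5:Add3
  c10: -  regs: r0:6,r1:8,r2:Mul2,r3:4,r4:11,r5:Add3
  c11: -  regs: r0:6,r1:8,r2:Mul2,r3:4,r4:11,r5:Add3
  c12: CDB Mul2=11  regs: r0:6,r1:8,r2:11,r3:4,r4:11,r5:Add3

STATUS = TAG Add3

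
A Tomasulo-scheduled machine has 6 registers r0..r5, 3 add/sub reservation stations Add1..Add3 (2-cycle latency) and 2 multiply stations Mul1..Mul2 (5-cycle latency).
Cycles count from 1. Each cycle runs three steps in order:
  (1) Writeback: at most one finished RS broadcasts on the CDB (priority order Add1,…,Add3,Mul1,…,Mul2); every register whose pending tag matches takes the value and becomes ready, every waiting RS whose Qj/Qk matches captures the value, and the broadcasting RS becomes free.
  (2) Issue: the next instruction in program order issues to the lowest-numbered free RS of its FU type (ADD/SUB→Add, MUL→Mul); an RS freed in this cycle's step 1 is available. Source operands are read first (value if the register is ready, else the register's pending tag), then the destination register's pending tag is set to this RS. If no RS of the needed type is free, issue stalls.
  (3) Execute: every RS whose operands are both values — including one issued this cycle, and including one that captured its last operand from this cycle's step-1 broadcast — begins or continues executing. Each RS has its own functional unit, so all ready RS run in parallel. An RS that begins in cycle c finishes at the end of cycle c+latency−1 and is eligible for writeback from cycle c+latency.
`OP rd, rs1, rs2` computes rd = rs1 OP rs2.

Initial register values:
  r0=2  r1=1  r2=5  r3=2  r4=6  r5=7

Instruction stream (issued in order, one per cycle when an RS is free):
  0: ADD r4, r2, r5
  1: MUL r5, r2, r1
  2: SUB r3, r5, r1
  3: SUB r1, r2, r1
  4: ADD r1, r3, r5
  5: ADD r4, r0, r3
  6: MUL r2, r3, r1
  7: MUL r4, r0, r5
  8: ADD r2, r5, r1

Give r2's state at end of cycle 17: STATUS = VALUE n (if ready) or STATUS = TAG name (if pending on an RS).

  c1: issue ADD r4<-Add1  regs: r0:2,r1:1,r2:5,r3:2,r4:Add1,r5:7
  c2: issue MUL r5<-Mul1  regs: r0:2,r1:1,r2:5,r3:2,r4:Add1,r5:Mul1
  c3: CDB Add1=12; issue SUB r3<-Add1  regs: r0:2,r1:1,r2:5,r3:Add1,r4:12,r5:Mul1
  c4: issue SUB r1<-Add2  regs: r0:2,r1:Add2,r2:5,r3:Add1,r4:12,r5:Mul1
  c5: issue ADD r1<-Add3  regs: r0:2,r1:Add3,r2:5,r3:Add1,r4:12,r5:Mul1
  c6: CDB Add2=4; issue ADD r4<-Add2  regs: r0:2,r1:Add3,r2:5,r3:Add1,r4:Add2,r5:Mul1
  c7: CDB Mul1=5; issue MUL r2<-Mul1  regs: r0:2,r1:Add3,r2:Mul1,r3:Add1,r4:Add2,r5:5
  c8: issue MUL r4<-Mul2  regs: r0:2,r1:Add3,r2:Mul1,r3:Add1,r4:Mul2,r5:5
  c9: CDB Add1=4; issue ADD r2<-Add1  regs: r0:2,r1:Add3,r2:Add1,r3:4,r4:Mul2,r5:5
  c10: -  regs: r0:2,r1:Add3,r2:Add1,r3:4,r4:Mul2,r5:5
  c11: CDB Add2=6  regs: r0:2,r1:Add3,r2:Add1,r3:4,r4:Mul2,r5:5
  c12: CDB Add3=9  regs: r0:2,r1:9,r2:Add1,r3:4,r4:Mul2,r5:5
  c13: CDB Mul2=10  regs: r0:2,r1:9,r2:Add1,r3:4,r4:10,r5:5
  c14: CDB Add1=14  regs: r0:2,r1:9,r2:14,r3:4,r4:10,r5:5
  c15: -  regs: r0:2,r1:9,r2:14,r3:4,r4:10,r5:5
  c16: -  regs: r0:2,r1:9,r2:14,r3:4,r4:10,r5:5
  c17: CDB Mul1=36  regs: r0:2,r1:9,r2:14,r3:4,r4:10,r5:5

STATUS = VALUE 14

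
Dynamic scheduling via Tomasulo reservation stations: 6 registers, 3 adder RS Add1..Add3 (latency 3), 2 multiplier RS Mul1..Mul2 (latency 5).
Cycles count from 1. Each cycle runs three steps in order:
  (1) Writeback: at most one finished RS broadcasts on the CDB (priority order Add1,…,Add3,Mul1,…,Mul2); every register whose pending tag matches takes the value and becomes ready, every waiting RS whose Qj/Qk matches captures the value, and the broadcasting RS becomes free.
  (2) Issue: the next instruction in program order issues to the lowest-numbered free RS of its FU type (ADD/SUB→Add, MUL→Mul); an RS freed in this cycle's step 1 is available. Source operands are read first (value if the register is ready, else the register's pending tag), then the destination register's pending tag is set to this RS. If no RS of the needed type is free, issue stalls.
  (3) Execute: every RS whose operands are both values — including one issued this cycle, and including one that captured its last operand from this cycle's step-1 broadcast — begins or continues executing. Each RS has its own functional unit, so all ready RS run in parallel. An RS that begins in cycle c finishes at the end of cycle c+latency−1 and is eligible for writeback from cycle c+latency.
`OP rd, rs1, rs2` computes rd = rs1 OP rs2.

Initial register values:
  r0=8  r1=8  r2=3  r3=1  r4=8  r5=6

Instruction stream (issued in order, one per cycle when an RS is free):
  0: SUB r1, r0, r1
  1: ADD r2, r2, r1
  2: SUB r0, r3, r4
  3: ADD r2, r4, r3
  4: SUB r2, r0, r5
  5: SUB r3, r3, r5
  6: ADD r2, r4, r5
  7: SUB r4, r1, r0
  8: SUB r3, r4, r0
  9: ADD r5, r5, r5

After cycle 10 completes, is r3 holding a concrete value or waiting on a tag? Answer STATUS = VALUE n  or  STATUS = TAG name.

STATUS = TAG Add1

c1: issue SUB r1<-Add1 | r0:8,r1:Add1,r2:3,r3:1,r4:8,r5:6
c2: issue ADD r2<-Add2 | r0:8,r1:Add1,r2:Add2,r3:1,r4:8,r5:6
c3: issue SUB r0<-Add3 | r0:Add3,r1:Add1,r2:Add2,r3:1,r4:8,r5:6
c4: CDB Add1=0; issue ADD r2<-Add1 | r0:Add3,r1:0,r2:Add1,r3:1,r4:8,r5:6
c5: stall | r0:Add3,r1:0,r2:Add1,r3:1,r4:8,r5:6
c6: CDB Add3=-7; issue SUB r2<-Add3 | r0:-7,r1:0,r2:Add3,r3:1,r4:8,r5:6
c7: CDB Add1=9; issue SUB r3<-Add1 | r0:-7,r1:0,r2:Add3,r3:Add1,r4:8,r5:6
c8: CDB Add2=3; issue ADD r2<-Add2 | r0:-7,r1:0,r2:Add2,r3:Add1,r4:8,r5:6
c9: CDB Add3=-13; issue SUB r4<-Add3 | r0:-7,r1:0,r2:Add2,r3:Add1,r4:Add3,r5:6
c10: CDB Add1=-5; issue SUB r3<-Add1 | r0:-7,r1:0,r2:Add2,r3:Add1,r4:Add3,r5:6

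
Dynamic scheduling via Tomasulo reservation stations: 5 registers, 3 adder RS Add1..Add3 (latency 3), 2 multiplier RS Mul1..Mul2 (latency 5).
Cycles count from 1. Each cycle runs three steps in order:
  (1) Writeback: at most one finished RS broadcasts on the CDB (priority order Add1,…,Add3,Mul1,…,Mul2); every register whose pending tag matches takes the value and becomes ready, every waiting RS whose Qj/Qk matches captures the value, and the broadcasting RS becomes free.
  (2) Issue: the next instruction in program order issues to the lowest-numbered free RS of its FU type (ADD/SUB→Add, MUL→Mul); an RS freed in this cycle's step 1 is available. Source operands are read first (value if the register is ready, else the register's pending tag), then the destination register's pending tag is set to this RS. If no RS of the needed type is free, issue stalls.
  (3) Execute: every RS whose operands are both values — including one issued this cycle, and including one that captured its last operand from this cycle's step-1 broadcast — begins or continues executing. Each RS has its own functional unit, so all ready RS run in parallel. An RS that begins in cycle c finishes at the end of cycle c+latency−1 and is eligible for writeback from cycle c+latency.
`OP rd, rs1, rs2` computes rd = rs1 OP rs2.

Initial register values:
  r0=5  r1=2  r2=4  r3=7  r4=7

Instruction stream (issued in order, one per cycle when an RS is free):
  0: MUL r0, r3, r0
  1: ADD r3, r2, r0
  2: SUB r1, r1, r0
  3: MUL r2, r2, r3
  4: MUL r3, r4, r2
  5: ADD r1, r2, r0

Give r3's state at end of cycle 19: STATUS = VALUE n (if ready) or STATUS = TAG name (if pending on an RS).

STATUS = VALUE 1092

  c1: issue MUL r0<-Mul1  regs: r0:Mul1,r1:2,r2:4,r3:7,r4:7
  c2: issue ADD r3<-Add1  regs: r0:Mul1,r1:2,r2:4,r3:Add1,r4:7
  c3: issue SUB r1<-Add2  regs: r0:Mul1,r1:Add2,r2:4,r3:Add1,r4:7
  c4: issue MUL r2<-Mul2  regs: r0:Mul1,r1:Add2,r2:Mul2,r3:Add1,r4:7
  c5: stall  regs: r0:Mul1,r1:Add2,r2:Mul2,r3:Add1,r4:7
  c6: CDB Mul1=35; issue MUL r3<-Mul1  regs: r0:35,r1:Add2,r2:Mul2,r3:Mul1,r4:7
  c7: issue ADD r1<-Add3  regs: r0:35,r1:Add3,r2:Mul2,r3:Mul1,r4:7
  c8: -  regs: r0:35,r1:Add3,r2:Mul2,r3:Mul1,r4:7
  c9: CDB Add1=39  regs: r0:35,r1:Add3,r2:Mul2,r3:Mul1,r4:7
  c10: CDB Add2=-33  regs: r0:35,r1:Add3,r2:Mul2,r3:Mul1,r4:7
  c11: -  regs: r0:35,r1:Add3,r2:Mul2,r3:Mul1,r4:7
  c12: -  regs: r0:35,r1:Add3,r2:Mul2,r3:Mul1,r4:7
  c13: -  regs: r0:35,r1:Add3,r2:Mul2,r3:Mul1,r4:7
  c14: CDB Mul2=156  regs: r0:35,r1:Add3,r2:156,r3:Mul1,r4:7
  c15: -  regs: r0:35,r1:Add3,r2:156,r3:Mul1,r4:7
  c16: -  regs: r0:35,r1:Add3,r2:156,r3:Mul1,r4:7
  c17: CDB Add3=191  regs: r0:35,r1:191,r2:156,r3:Mul1,r4:7
  c18: -  regs: r0:35,r1:191,r2:156,r3:Mul1,r4:7
  c19: CDB Mul1=1092  regs: r0:35,r1:191,r2:156,r3:1092,r4:7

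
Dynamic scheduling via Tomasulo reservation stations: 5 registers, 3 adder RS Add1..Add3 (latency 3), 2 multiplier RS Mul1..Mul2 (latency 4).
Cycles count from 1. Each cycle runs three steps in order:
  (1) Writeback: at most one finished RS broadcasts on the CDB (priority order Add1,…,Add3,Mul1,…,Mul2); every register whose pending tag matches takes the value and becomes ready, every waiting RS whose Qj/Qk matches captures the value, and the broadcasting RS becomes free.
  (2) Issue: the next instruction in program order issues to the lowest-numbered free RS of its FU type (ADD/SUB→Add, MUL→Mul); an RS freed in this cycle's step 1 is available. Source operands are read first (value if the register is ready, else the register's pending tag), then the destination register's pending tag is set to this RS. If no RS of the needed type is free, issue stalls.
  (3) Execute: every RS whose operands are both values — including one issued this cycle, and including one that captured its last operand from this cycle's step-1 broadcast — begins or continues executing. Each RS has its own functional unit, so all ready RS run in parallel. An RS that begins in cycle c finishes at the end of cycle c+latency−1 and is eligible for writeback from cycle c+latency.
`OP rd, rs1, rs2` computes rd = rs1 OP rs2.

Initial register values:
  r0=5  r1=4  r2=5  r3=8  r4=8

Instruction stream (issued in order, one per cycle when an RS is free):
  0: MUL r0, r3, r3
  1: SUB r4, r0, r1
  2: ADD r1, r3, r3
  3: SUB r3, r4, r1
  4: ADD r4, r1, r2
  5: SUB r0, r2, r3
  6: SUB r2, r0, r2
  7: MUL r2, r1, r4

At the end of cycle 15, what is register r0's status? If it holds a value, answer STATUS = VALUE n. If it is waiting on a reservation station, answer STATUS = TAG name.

STATUS = VALUE -39

c1: issue MUL r0<-Mul1 | r0:Mul1,r1:4,r2:5,r3:8,r4:8
c2: issue SUB r4<-Add1 | r0:Mul1,r1:4,r2:5,r3:8,r4:Add1
c3: issue ADD r1<-Add2 | r0:Mul1,r1:Add2,r2:5,r3:8,r4:Add1
c4: issue SUB r3<-Add3 | r0:Mul1,r1:Add2,r2:5,r3:Add3,r4:Add1
c5: CDB Mul1=64; stall | r0:64,r1:Add2,r2:5,r3:Add3,r4:Add1
c6: CDB Add2=16; issue ADD r4<-Add2 | r0:64,r1:16,r2:5,r3:Add3,r4:Add2
c7: stall | r0:64,r1:16,r2:5,r3:Add3,r4:Add2
c8: CDB Add1=60; issue SUB r0<-Add1 | r0:Add1,r1:16,r2:5,r3:Add3,r4:Add2
c9: CDB Add2=21; issue SUB r2<-Add2 | r0:Add1,r1:16,r2:Add2,r3:Add3,r4:21
c10: issue MUL r2<-Mul1 | r0:Add1,r1:16,r2:Mul1,r3:Add3,r4:21
c11: CDB Add3=44 | r0:Add1,r1:16,r2:Mul1,r3:44,r4:21
c12: - | r0:Add1,r1:16,r2:Mul1,r3:44,r4:21
c13: - | r0:Add1,r1:16,r2:Mul1,r3:44,r4:21
c14: CDB Add1=-39 | r0:-39,r1:16,r2:Mul1,r3:44,r4:21
c15: CDB Mul1=336 | r0:-39,r1:16,r2:336,r3:44,r4:21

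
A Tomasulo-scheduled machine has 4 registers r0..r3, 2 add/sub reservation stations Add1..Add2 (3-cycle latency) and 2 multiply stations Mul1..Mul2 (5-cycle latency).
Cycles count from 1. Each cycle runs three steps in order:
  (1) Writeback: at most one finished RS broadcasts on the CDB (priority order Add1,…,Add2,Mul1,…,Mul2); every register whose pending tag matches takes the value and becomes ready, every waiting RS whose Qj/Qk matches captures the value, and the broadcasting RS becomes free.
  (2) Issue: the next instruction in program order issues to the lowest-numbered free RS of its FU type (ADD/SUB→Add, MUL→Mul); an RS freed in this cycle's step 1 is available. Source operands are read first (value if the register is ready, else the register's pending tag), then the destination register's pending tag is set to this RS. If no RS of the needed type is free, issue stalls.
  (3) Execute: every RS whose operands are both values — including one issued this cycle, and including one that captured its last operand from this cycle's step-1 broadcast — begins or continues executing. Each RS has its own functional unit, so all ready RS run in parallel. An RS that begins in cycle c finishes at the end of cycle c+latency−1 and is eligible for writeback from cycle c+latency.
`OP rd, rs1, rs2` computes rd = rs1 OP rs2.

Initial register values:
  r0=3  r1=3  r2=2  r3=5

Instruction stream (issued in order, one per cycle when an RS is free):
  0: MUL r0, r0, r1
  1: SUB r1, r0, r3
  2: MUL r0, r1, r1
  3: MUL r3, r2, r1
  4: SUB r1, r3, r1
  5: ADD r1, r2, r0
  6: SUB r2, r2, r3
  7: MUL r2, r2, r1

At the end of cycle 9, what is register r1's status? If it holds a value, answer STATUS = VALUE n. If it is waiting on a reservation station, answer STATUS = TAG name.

STATUS = TAG Add1

  c1: issue MUL r0<-Mul1  regs: r0:Mul1,r1:3,r2:2,r3:5
  c2: issue SUB r1<-Add1  regs: r0:Mul1,r1:Add1,r2:2,r3:5
  c3: issue MUL r0<-Mul2  regs: r0:Mul2,r1:Add1,r2:2,r3:5
  c4: stall  regs: r0:Mul2,r1:Add1,r2:2,r3:5
  c5: stall  regs: r0:Mul2,r1:Add1,r2:2,r3:5
  c6: CDB Mul1=9; issue MUL r3<-Mul1  regs: r0:Mul2,r1:Add1,r2:2,r3:Mul1
  c7: issue SUB r1<-Add2  regs: r0:Mul2,r1:Add2,r2:2,r3:Mul1
  c8: stall  regs: r0:Mul2,r1:Add2,r2:2,r3:Mul1
  c9: CDB Add1=4; issue ADD r1<-Add1  regs: r0:Mul2,r1:Add1,r2:2,r3:Mul1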